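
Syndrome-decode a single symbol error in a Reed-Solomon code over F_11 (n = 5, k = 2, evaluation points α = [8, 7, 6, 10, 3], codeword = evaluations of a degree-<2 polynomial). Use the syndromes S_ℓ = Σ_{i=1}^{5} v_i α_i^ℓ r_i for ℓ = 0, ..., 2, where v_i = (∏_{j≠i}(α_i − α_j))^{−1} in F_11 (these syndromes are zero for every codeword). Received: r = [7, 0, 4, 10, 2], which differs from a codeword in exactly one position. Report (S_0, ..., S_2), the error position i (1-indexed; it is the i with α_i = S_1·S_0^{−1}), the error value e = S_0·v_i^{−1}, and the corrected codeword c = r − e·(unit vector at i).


S = (4, 1, 3), error at position 5, error magnitude e = 8, c = [7, 0, 4, 10, 5].

Step 1: column multipliers v_i = (∏_{j≠i}(α_i − α_j))^{−1} mod 11.
  i = 1 (α = 8): (8−7)(8−6)(8−10)(8−3) = 1·2·(−2)·5 = −20 ≡ 2, so v_1 = 2^{−1} = 6 (mod 11).
  i = 2 (α = 7): (7−8)(7−6)(7−10)(7−3) = (−1)·1·(−3)·4 = 12 ≡ 1, so v_2 = 1^{−1} = 1 (mod 11).
  i = 3 (α = 6): (6−8)(6−7)(6−10)(6−3) = (−2)·(−1)·(−4)·3 = −24 ≡ 9, so v_3 = 9^{−1} = 5 (mod 11).
  i = 4 (α = 10): (10−8)(10−7)(10−6)(10−3) = 2·3·4·7 = 168 ≡ 3, so v_4 = 3^{−1} = 4 (mod 11).
  i = 5 (α = 3): (3−8)(3−7)(3−6)(3−10) = (−5)·(−4)·(−3)·(−7) = 420 ≡ 2, so v_5 = 2^{−1} = 6 (mod 11).
  v = [6, 1, 5, 4, 6].
Step 2: syndromes of r = [7, 0, 4, 10, 2] (all sums mod 11).
  S_0 = Σ v_i r_i = 6·7 + 1·0 + 5·4 + 4·10 + 6·2 = 114 ≡ 4.
  S_1 = Σ v_i α_i r_i = 6·8·7 + 1·7·0 + 5·6·4 + 4·10·10 + 6·3·2 = 892 ≡ 1.
  α_i^2 mod 11 = [9, 5, 3, 1, 9].
  S_2 = Σ v_i α_i^2 r_i = 6·9·7 + 1·5·0 + 5·3·4 + 4·1·10 + 6·9·2 = 586 ≡ 3.
  S = (4, 1, 3) ≠ 0, so r is not a codeword (an error is present).
Step 3: locate the error. For a single error e at position i, S_ℓ = v_i·e·α_i^ℓ, so α_err = S_1/S_0.
  S_0^{−1} = 4^{−1} = 3 (mod 11), so α_err = 1·3 = 3 ≡ 3 = α_5. Error position i = 5.
  Consistency check: S_2/S_1 = 3·1 = 3 ≡ 3 = α_err ✓ (single-error assumption holds).
Step 4: error magnitude e = S_0/v_5 = S_0·∏_{j≠5}(α_5 − α_j) = 4·2 = 8 ≡ 8 (mod 11).
Step 5: correct position 5: c_5 = r_5 − e = 2 − 8 ≡ 5 (mod 11). Hence c = [7, 0, 4, 10, 5].
  Check: interpolating c through the α_i gives m(x) = 6 + 7·x (degree < 2) with m(α_i) = c_i for every i, so c is indeed a codeword.


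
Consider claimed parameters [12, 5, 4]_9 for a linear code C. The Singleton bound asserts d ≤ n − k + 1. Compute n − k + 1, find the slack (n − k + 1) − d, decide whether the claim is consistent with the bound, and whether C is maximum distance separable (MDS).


Singleton RHS = n − k + 1 = 8, slack = 4, bound satisfied, not MDS.

Singleton bound: d ≤ n − k + 1.
Here n = 12, k = 5, so n − k + 1 = 8.
Given d = 4, check d ≤ 8: YES.
Slack = (n − k + 1) − d = 4.
The code is NOT MDS (slack = 4 > 0).
Description: the claimed parameters are [12, 5, 4]_9; such a code would be non-MDS.


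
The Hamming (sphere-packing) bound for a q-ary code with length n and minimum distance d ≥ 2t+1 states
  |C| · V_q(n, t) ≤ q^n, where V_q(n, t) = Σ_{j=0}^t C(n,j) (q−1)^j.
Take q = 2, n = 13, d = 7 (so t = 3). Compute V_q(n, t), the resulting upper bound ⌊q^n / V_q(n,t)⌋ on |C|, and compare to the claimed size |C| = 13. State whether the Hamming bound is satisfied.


V_q(n, t) = 378, q^n = 8192, Hamming bound = 21, |C| = 13 ≤ bound (satisfied).

Step 1: Compute V_q(n, t) = Σ_{j=0}^3 C(n, j) (q−1)^j.
  j = 0: C(13,0)·(1)^0 = 1·1 = 1.
  j = 1: C(13,1)·(1)^1 = 13·1 = 13.
  j = 2: C(13,2)·(1)^2 = 78·1 = 78.
  j = 3: C(13,3)·(1)^3 = 286·1 = 286.
  V_q(n, t) = 1 + 13 + 78 + 286 = 378.
Step 2: q^n = 2^13 = 8192.
Step 3: Hamming bound ⌊q^n / V_q(n,t)⌋ = ⌊8192/378⌋ = 21.
Step 4: Compare |C| = 13 to 21: satisfied.
The claimed |C| lies below the Hamming bound.


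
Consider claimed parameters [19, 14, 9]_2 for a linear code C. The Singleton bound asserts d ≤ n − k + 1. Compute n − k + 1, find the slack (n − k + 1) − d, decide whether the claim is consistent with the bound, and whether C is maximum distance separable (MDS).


Singleton RHS = n − k + 1 = 6, slack = -3, bound violated (no such code; not MDS).

Singleton bound: d ≤ n − k + 1.
Here n = 19, k = 14, so n − k + 1 = 6.
Given d = 9, check d ≤ 6: NO.
Slack = (n − k + 1) − d = -3.
The slack is negative: d = 9 exceeds n − k + 1 = 6 by 3, so the Singleton bound is violated and no linear [19, 14, 9]_2 code can exist. In particular it is not MDS (MDS requires d = n − k + 1 exactly).
Description: the claimed parameters are [19, 14, 9]_2; such a code would be impossible (violates the Singleton bound).


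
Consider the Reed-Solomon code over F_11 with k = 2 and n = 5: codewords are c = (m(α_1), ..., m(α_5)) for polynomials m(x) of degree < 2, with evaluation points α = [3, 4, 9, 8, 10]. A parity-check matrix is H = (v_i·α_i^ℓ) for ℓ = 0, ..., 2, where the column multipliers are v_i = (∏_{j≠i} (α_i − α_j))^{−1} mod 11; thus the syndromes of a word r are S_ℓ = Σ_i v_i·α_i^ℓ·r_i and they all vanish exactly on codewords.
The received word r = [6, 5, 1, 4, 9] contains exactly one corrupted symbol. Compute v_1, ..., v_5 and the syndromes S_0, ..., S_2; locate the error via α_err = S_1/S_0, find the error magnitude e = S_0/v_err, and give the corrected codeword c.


S = (9, 5, 4), error at position 1, error magnitude e = 9, c = [8, 5, 1, 4, 9].

Step 1: column multipliers v_i = (∏_{j≠i}(α_i − α_j))^{−1} mod 11.
  i = 1 (α = 3): (3−4)(3−9)(3−8)(3−10) = (−1)·(−6)·(−5)·(−7) = 210 ≡ 1, so v_1 = 1^{−1} = 1 (mod 11).
  i = 2 (α = 4): (4−3)(4−9)(4−8)(4−10) = 1·(−5)·(−4)·(−6) = −120 ≡ 1, so v_2 = 1^{−1} = 1 (mod 11).
  i = 3 (α = 9): (9−3)(9−4)(9−8)(9−10) = 6·5·1·(−1) = −30 ≡ 3, so v_3 = 3^{−1} = 4 (mod 11).
  i = 4 (α = 8): (8−3)(8−4)(8−9)(8−10) = 5·4·(−1)·(−2) = 40 ≡ 7, so v_4 = 7^{−1} = 8 (mod 11).
  i = 5 (α = 10): (10−3)(10−4)(10−9)(10−8) = 7·6·1·2 = 84 ≡ 7, so v_5 = 7^{−1} = 8 (mod 11).
  v = [1, 1, 4, 8, 8].
Step 2: syndromes of r = [6, 5, 1, 4, 9] (all sums mod 11).
  S_0 = Σ v_i r_i = 1·6 + 1·5 + 4·1 + 8·4 + 8·9 = 119 ≡ 9.
  S_1 = Σ v_i α_i r_i = 1·3·6 + 1·4·5 + 4·9·1 + 8·8·4 + 8·10·9 = 1050 ≡ 5.
  α_i^2 mod 11 = [9, 5, 4, 9, 1].
  S_2 = Σ v_i α_i^2 r_i = 1·9·6 + 1·5·5 + 4·4·1 + 8·9·4 + 8·1·9 = 455 ≡ 4.
  S = (9, 5, 4) ≠ 0, so r is not a codeword (an error is present).
Step 3: locate the error. For a single error e at position i, S_ℓ = v_i·e·α_i^ℓ, so α_err = S_1/S_0.
  S_0^{−1} = 9^{−1} = 5 (mod 11), so α_err = 5·5 = 25 ≡ 3 = α_1. Error position i = 1.
  Consistency check: S_2/S_1 = 4·9 = 36 ≡ 3 = α_err ✓ (single-error assumption holds).
Step 4: error magnitude e = S_0/v_1 = S_0·∏_{j≠1}(α_1 − α_j) = 9·1 = 9 ≡ 9 (mod 11).
Step 5: correct position 1: c_1 = r_1 − e = 6 − 9 ≡ 8 (mod 11). Hence c = [8, 5, 1, 4, 9].
  Check: interpolating c through the α_i gives m(x) = 6 + 8·x (degree < 2) with m(α_i) = c_i for every i, so c is indeed a codeword.


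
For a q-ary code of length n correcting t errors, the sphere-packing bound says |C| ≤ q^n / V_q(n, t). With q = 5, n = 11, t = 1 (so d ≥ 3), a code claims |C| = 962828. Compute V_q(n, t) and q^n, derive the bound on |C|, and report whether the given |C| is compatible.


V_q(n, t) = 45, q^n = 48828125, Hamming bound = 1085069, |C| = 962828 ≤ bound (satisfied).

Step 1: Compute V_q(n, t) = Σ_{j=0}^1 C(n, j) (q−1)^j.
  j = 0: C(11,0)·(4)^0 = 1·1 = 1.
  j = 1: C(11,1)·(4)^1 = 11·4 = 44.
  V_q(n, t) = 1 + 44 = 45.
Step 2: q^n = 5^11 = 48828125.
Step 3: Hamming bound ⌊q^n / V_q(n,t)⌋ = ⌊48828125/45⌋ = 1085069.
Step 4: Compare |C| = 962828 to 1085069: satisfied.
The claimed |C| lies below the Hamming bound.


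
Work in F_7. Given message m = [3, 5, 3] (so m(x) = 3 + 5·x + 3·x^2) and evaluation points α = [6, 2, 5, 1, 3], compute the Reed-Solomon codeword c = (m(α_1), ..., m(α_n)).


c = [1, 4, 5, 4, 3]

Message polynomial: m(x) = 3 + 5·x + 3·x^2 (mod 7).
For each evaluation point α_i, compute m(α_i) mod 7:
  α_1 = 6: Horner steps 3 → 2 → 1, so m(6) = 1.
  α_2 = 2: Horner steps 3 → 4 → 4, so m(2) = 4.
  α_3 = 5: Horner steps 3 → 6 → 5, so m(5) = 5.
  α_4 = 1: Horner steps 3 → 1 → 4, so m(1) = 4.
  α_5 = 3: Horner steps 3 → 0 → 3, so m(3) = 3.
Codeword c = [1, 4, 5, 4, 3] ∈ F_7^5.


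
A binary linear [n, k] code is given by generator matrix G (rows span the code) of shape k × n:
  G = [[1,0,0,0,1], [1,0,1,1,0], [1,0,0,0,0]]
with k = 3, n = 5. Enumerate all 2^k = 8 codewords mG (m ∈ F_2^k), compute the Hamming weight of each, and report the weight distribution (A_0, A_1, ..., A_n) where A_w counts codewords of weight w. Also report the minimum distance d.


Weight distribution: A_0 = 1, A_1 = 2, A_2 = 2, A_3 = 2, A_4 = 1. Minimum distance d = 1.

Enumerate all 2^3 = 8 messages m ∈ F_2^3.
For each, compute codeword c = mG in F_2^5, then tally its weight.
  m = 000 → c = 00000, weight = 0.
  m = 100 → c = 10001, weight = 2.
  m = 010 → c = 10110, weight = 3.
  m = 110 → c = 00111, weight = 3.
  m = 001 → c = 10000, weight = 1.
  m = 101 → c = 00001, weight = 1.
  m = 011 → c = 00110, weight = 2.
  m = 111 → c = 10111, weight = 4.
Tally weights:
  weight 0: 1 codewords.
  weight 1: 2 codewords.
  weight 2: 2 codewords.
  weight 3: 2 codewords.
  weight 4: 1 codewords.
Minimum distance d = smallest w > 0 with A_w > 0 = 1.
Sanity: Σ A_w = 8 = 2^3 = 8 ✓.


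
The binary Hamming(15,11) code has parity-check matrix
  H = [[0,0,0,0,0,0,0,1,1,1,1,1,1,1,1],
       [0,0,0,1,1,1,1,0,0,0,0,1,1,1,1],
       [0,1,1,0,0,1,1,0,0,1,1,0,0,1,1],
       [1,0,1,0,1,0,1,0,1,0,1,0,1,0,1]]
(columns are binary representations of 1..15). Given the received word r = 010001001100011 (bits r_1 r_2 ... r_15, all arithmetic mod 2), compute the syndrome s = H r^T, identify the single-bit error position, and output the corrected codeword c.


s = (0, 1, 1, 0)^T, error position = 6, corrected codeword c = 010000001100011

Compute s = H r^T mod 2 one row at a time:
  s_1 = 0 + 1 + 1 + 0 + 0 + 0 + 1 + 1 = 4 ≡ 0 (mod 2).
  s_2 = 0 + 0 + 1 + 0 + 0 + 0 + 1 + 1 = 3 ≡ 1 (mod 2).
  s_3 = 1 + 0 + 1 + 0 + 1 + 0 + 1 + 1 = 5 ≡ 1 (mod 2).
  s_4 = 0 + 0 + 0 + 0 + 1 + 0 + 0 + 1 = 2 ≡ 0 (mod 2).
s = (0, 1, 1, 0)^T — this equals column 6 of H (binary 0110), so error is at position 6.
Correct: flip bit 6 of r = 010001001100011 to get c = 010000001100011.


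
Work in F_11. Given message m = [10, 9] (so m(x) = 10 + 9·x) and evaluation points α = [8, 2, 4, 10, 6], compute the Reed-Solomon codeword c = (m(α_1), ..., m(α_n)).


c = [5, 6, 2, 1, 9]

Message polynomial: m(x) = 10 + 9·x (mod 11).
For each evaluation point α_i, compute m(α_i) mod 11:
  α_1 = 8: Horner steps 9 → 5, so m(8) = 5.
  α_2 = 2: Horner steps 9 → 6, so m(2) = 6.
  α_3 = 4: Horner steps 9 → 2, so m(4) = 2.
  α_4 = 10: Horner steps 9 → 1, so m(10) = 1.
  α_5 = 6: Horner steps 9 → 9, so m(6) = 9.
Codeword c = [5, 6, 2, 1, 9] ∈ F_11^5.


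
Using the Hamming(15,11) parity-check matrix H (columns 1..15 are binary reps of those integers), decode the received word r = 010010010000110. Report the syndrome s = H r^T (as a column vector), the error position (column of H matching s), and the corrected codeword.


s = (1, 1, 0, 0)^T, error position = 12, corrected codeword c = 010010010001110

Compute s = H r^T mod 2 one row at a time:
  s_1 = 1 + 0 + 0 + 0 + 0 + 1 + 1 + 0 = 3 ≡ 1 (mod 2).
  s_2 = 0 + 1 + 0 + 0 + 0 + 1 + 1 + 0 = 3 ≡ 1 (mod 2).
  s_3 = 1 + 0 + 0 + 0 + 0 + 0 + 1 + 0 = 2 ≡ 0 (mod 2).
  s_4 = 0 + 0 + 1 + 0 + 0 + 0 + 1 + 0 = 2 ≡ 0 (mod 2).
s = (1, 1, 0, 0)^T — this equals column 12 of H (binary 1100), so error is at position 12.
Correct: flip bit 12 of r = 010010010000110 to get c = 010010010001110.


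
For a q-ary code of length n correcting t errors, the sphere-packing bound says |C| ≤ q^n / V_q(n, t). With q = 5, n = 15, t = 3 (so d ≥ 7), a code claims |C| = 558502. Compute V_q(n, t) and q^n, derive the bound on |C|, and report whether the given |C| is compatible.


V_q(n, t) = 30861, q^n = 30517578125, Hamming bound = 988871, |C| = 558502 ≤ bound (satisfied).

Step 1: Compute V_q(n, t) = Σ_{j=0}^3 C(n, j) (q−1)^j.
  j = 0: C(15,0)·(4)^0 = 1·1 = 1.
  j = 1: C(15,1)·(4)^1 = 15·4 = 60.
  j = 2: C(15,2)·(4)^2 = 105·16 = 1680.
  j = 3: C(15,3)·(4)^3 = 455·64 = 29120.
  V_q(n, t) = 1 + 60 + 1680 + 29120 = 30861.
Step 2: q^n = 5^15 = 30517578125.
Step 3: Hamming bound ⌊q^n / V_q(n,t)⌋ = ⌊30517578125/30861⌋ = 988871.
Step 4: Compare |C| = 558502 to 988871: satisfied.
The claimed |C| lies below the Hamming bound.


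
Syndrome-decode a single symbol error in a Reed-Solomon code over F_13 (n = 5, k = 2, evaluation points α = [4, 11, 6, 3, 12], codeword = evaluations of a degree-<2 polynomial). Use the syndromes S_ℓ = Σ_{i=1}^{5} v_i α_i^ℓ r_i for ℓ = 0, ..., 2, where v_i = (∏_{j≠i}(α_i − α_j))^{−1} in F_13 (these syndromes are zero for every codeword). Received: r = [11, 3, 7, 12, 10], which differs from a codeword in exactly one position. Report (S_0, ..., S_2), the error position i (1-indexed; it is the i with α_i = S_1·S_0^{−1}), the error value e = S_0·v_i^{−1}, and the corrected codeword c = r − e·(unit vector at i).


S = (1, 4, 3), error at position 1, error magnitude e = 5, c = [6, 3, 7, 12, 10].

Step 1: column multipliers v_i = (∏_{j≠i}(α_i − α_j))^{−1} mod 13.
  i = 1 (α = 4): (4−11)(4−6)(4−3)(4−12) = (−7)·(−2)·1·(−8) = −112 ≡ 5, so v_1 = 5^{−1} = 8 (mod 13).
  i = 2 (α = 11): (11−4)(11−6)(11−3)(11−12) = 7·5·8·(−1) = −280 ≡ 6, so v_2 = 6^{−1} = 11 (mod 13).
  i = 3 (α = 6): (6−4)(6−11)(6−3)(6−12) = 2·(−5)·3·(−6) = 180 ≡ 11, so v_3 = 11^{−1} = 6 (mod 13).
  i = 4 (α = 3): (3−4)(3−11)(3−6)(3−12) = (−1)·(−8)·(−3)·(−9) = 216 ≡ 8, so v_4 = 8^{−1} = 5 (mod 13).
  i = 5 (α = 12): (12−4)(12−11)(12−6)(12−3) = 8·1·6·9 = 432 ≡ 3, so v_5 = 3^{−1} = 9 (mod 13).
  v = [8, 11, 6, 5, 9].
Step 2: syndromes of r = [11, 3, 7, 12, 10] (all sums mod 13).
  S_0 = Σ v_i r_i = 8·11 + 11·3 + 6·7 + 5·12 + 9·10 = 313 ≡ 1.
  S_1 = Σ v_i α_i r_i = 8·4·11 + 11·11·3 + 6·6·7 + 5·3·12 + 9·12·10 = 2227 ≡ 4.
  α_i^2 mod 13 = [3, 4, 10, 9, 1].
  S_2 = Σ v_i α_i^2 r_i = 8·3·11 + 11·4·3 + 6·10·7 + 5·9·12 + 9·1·10 = 1446 ≡ 3.
  S = (1, 4, 3) ≠ 0, so r is not a codeword (an error is present).
Step 3: locate the error. For a single error e at position i, S_ℓ = v_i·e·α_i^ℓ, so α_err = S_1/S_0.
  S_0^{−1} = 1^{−1} = 1 (mod 13), so α_err = 4·1 = 4 ≡ 4 = α_1. Error position i = 1.
  Consistency check: S_2/S_1 = 3·10 = 30 ≡ 4 = α_err ✓ (single-error assumption holds).
Step 4: error magnitude e = S_0/v_1 = S_0·∏_{j≠1}(α_1 − α_j) = 1·5 = 5 ≡ 5 (mod 13).
Step 5: correct position 1: c_1 = r_1 − e = 11 − 5 ≡ 6 (mod 13). Hence c = [6, 3, 7, 12, 10].
  Check: interpolating c through the α_i gives m(x) = 4 + 7·x (degree < 2) with m(α_i) = c_i for every i, so c is indeed a codeword.


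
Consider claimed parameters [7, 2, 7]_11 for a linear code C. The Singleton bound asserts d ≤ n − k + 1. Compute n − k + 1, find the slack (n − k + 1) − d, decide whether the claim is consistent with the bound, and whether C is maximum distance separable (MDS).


Singleton RHS = n − k + 1 = 6, slack = -1, bound violated (no such code; not MDS).

Singleton bound: d ≤ n − k + 1.
Here n = 7, k = 2, so n − k + 1 = 6.
Given d = 7, check d ≤ 6: NO.
Slack = (n − k + 1) − d = -1.
The slack is negative: d = 7 exceeds n − k + 1 = 6 by 1, so the Singleton bound is violated and no linear [7, 2, 7]_11 code can exist. In particular it is not MDS (MDS requires d = n − k + 1 exactly).
Description: the claimed parameters are [7, 2, 7]_11; such a code would be impossible (violates the Singleton bound).


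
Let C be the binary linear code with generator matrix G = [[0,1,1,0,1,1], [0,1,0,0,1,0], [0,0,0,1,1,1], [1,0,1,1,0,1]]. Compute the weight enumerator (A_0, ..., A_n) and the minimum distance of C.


Weight distribution: A_0 = 1, A_2 = 3, A_3 = 8, A_4 = 3, A_6 = 1. Minimum distance d = 2.

Enumerate all 2^4 = 16 messages m ∈ F_2^4.
For each, compute codeword c = mG in F_2^6, then tally its weight.
  m = 0000 → c = 000000, weight = 0.
  m = 1000 → c = 011011, weight = 4.
  m = 0100 → c = 010010, weight = 2.
  m = 1100 → c = 001001, weight = 2.
  m = 0010 → c = 000111, weight = 3.
  m = 1010 → c = 011100, weight = 3.
  m = 0110 → c = 010101, weight = 3.
  m = 1110 → c = 001110, weight = 3.
  m = 0001 → c = 101101, weight = 4.
  m = 1001 → c = 110110, weight = 4.
  m = 0101 → c = 111111, weight = 6.
  m = 1101 → c = 100100, weight = 2.
  m = 0011 → c = 101010, weight = 3.
  m = 1011 → c = 110001, weight = 3.
  m = 0111 → c = 111000, weight = 3.
  m = 1111 → c = 100011, weight = 3.
Tally weights:
  weight 0: 1 codewords.
  weight 2: 3 codewords.
  weight 3: 8 codewords.
  weight 4: 3 codewords.
  weight 6: 1 codewords.
Minimum distance d = smallest w > 0 with A_w > 0 = 2.
Sanity: Σ A_w = 16 = 2^4 = 16 ✓.


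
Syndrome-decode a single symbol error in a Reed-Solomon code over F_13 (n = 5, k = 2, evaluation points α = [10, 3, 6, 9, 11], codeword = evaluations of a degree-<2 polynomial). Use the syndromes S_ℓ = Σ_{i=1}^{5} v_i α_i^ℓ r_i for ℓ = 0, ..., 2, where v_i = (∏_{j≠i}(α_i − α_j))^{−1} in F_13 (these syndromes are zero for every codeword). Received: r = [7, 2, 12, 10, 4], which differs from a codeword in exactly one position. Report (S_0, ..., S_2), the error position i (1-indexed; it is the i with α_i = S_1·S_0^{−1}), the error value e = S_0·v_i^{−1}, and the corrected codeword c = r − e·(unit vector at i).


S = (3, 5, 4), error at position 3, error magnitude e = 6, c = [7, 2, 6, 10, 4].

Step 1: column multipliers v_i = (∏_{j≠i}(α_i − α_j))^{−1} mod 13.
  i = 1 (α = 10): (10−3)(10−6)(10−9)(10−11) = 7·4·1·(−1) = −28 ≡ 11, so v_1 = 11^{−1} = 6 (mod 13).
  i = 2 (α = 3): (3−10)(3−6)(3−9)(3−11) = (−7)·(−3)·(−6)·(−8) = 1008 ≡ 7, so v_2 = 7^{−1} = 2 (mod 13).
  i = 3 (α = 6): (6−10)(6−3)(6−9)(6−11) = (−4)·3·(−3)·(−5) = −180 ≡ 2, so v_3 = 2^{−1} = 7 (mod 13).
  i = 4 (α = 9): (9−10)(9−3)(9−6)(9−11) = (−1)·6·3·(−2) = 36 ≡ 10, so v_4 = 10^{−1} = 4 (mod 13).
  i = 5 (α = 11): (11−10)(11−3)(11−6)(11−9) = 1·8·5·2 = 80 ≡ 2, so v_5 = 2^{−1} = 7 (mod 13).
  v = [6, 2, 7, 4, 7].
Step 2: syndromes of r = [7, 2, 12, 10, 4] (all sums mod 13).
  S_0 = Σ v_i r_i = 6·7 + 2·2 + 7·12 + 4·10 + 7·4 = 198 ≡ 3.
  S_1 = Σ v_i α_i r_i = 6·10·7 + 2·3·2 + 7·6·12 + 4·9·10 + 7·11·4 = 1604 ≡ 5.
  α_i^2 mod 13 = [9, 9, 10, 3, 4].
  S_2 = Σ v_i α_i^2 r_i = 6·9·7 + 2·9·2 + 7·10·12 + 4·3·10 + 7·4·4 = 1486 ≡ 4.
  S = (3, 5, 4) ≠ 0, so r is not a codeword (an error is present).
Step 3: locate the error. For a single error e at position i, S_ℓ = v_i·e·α_i^ℓ, so α_err = S_1/S_0.
  S_0^{−1} = 3^{−1} = 9 (mod 13), so α_err = 5·9 = 45 ≡ 6 = α_3. Error position i = 3.
  Consistency check: S_2/S_1 = 4·8 = 32 ≡ 6 = α_err ✓ (single-error assumption holds).
Step 4: error magnitude e = S_0/v_3 = S_0·∏_{j≠3}(α_3 − α_j) = 3·2 = 6 ≡ 6 (mod 13).
Step 5: correct position 3: c_3 = r_3 − e = 12 − 6 ≡ 6 (mod 13). Hence c = [7, 2, 6, 10, 4].
  Check: interpolating c through the α_i gives m(x) = 11 + 10·x (degree < 2) with m(α_i) = c_i for every i, so c is indeed a codeword.


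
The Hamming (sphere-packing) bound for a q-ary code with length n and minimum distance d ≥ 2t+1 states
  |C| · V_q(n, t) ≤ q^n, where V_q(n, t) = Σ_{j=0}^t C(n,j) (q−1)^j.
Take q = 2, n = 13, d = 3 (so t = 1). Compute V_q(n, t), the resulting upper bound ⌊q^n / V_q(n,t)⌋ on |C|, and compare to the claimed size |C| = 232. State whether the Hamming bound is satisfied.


V_q(n, t) = 14, q^n = 8192, Hamming bound = 585, |C| = 232 ≤ bound (satisfied).

Step 1: Compute V_q(n, t) = Σ_{j=0}^1 C(n, j) (q−1)^j.
  j = 0: C(13,0)·(1)^0 = 1·1 = 1.
  j = 1: C(13,1)·(1)^1 = 13·1 = 13.
  V_q(n, t) = 1 + 13 = 14.
Step 2: q^n = 2^13 = 8192.
Step 3: Hamming bound ⌊q^n / V_q(n,t)⌋ = ⌊8192/14⌋ = 585.
Step 4: Compare |C| = 232 to 585: satisfied.
The claimed |C| lies below the Hamming bound.


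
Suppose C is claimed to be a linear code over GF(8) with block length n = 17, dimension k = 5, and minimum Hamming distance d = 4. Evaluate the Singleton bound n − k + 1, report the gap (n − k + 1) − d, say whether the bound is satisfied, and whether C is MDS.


Singleton RHS = n − k + 1 = 13, slack = 9, bound satisfied, not MDS.

Singleton bound: d ≤ n − k + 1.
Here n = 17, k = 5, so n − k + 1 = 13.
Given d = 4, check d ≤ 13: YES.
Slack = (n − k + 1) − d = 9.
The code is NOT MDS (slack = 9 > 0).
Description: the claimed parameters are [17, 5, 4]_8; such a code would be non-MDS.


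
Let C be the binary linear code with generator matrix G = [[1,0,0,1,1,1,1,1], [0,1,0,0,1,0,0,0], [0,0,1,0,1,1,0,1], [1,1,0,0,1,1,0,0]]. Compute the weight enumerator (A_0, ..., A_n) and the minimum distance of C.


Weight distribution: A_0 = 1, A_2 = 2, A_4 = 9, A_6 = 4. Minimum distance d = 2.

Enumerate all 2^4 = 16 messages m ∈ F_2^4.
For each, compute codeword c = mG in F_2^8, then tally its weight.
  m = 0000 → c = 00000000, weight = 0.
  m = 1000 → c = 10011111, weight = 6.
  m = 0100 → c = 01001000, weight = 2.
  m = 1100 → c = 11010111, weight = 6.
  m = 0010 → c = 00101101, weight = 4.
  m = 1010 → c = 10110010, weight = 4.
  m = 0110 → c = 01100101, weight = 4.
  m = 1110 → c = 11111010, weight = 6.
  m = 0001 → c = 11001100, weight = 4.
  m = 1001 → c = 01010011, weight = 4.
  m = 0101 → c = 10000100, weight = 2.
  m = 1101 → c = 00011011, weight = 4.
  m = 0011 → c = 11100001, weight = 4.
  m = 1011 → c = 01111110, weight = 6.
  m = 0111 → c = 10101001, weight = 4.
  m = 1111 → c = 00110110, weight = 4.
Tally weights:
  weight 0: 1 codewords.
  weight 2: 2 codewords.
  weight 4: 9 codewords.
  weight 6: 4 codewords.
Minimum distance d = smallest w > 0 with A_w > 0 = 2.
Sanity: Σ A_w = 16 = 2^4 = 16 ✓.


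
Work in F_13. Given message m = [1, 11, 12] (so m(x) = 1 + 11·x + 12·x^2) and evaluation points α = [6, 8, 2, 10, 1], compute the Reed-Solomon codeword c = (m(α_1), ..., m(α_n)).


c = [5, 12, 6, 11, 11]

Message polynomial: m(x) = 1 + 11·x + 12·x^2 (mod 13).
For each evaluation point α_i, compute m(α_i) mod 13:
  α_1 = 6: Horner steps 12 → 5 → 5, so m(6) = 5.
  α_2 = 8: Horner steps 12 → 3 → 12, so m(8) = 12.
  α_3 = 2: Horner steps 12 → 9 → 6, so m(2) = 6.
  α_4 = 10: Horner steps 12 → 1 → 11, so m(10) = 11.
  α_5 = 1: Horner steps 12 → 10 → 11, so m(1) = 11.
Codeword c = [5, 12, 6, 11, 11] ∈ F_13^5.


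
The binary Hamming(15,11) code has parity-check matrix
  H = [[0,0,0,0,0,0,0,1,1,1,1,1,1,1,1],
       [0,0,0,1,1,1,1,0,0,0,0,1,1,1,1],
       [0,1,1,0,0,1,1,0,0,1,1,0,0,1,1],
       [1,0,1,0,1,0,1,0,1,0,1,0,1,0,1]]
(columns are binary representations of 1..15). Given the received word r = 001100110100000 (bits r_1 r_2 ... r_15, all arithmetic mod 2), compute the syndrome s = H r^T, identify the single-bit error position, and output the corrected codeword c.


s = (0, 0, 1, 0)^T, error position = 2, corrected codeword c = 011100110100000

Compute s = H r^T mod 2 one row at a time:
  s_1 = 1 + 0 + 1 + 0 + 0 + 0 + 0 + 0 = 2 ≡ 0 (mod 2).
  s_2 = 1 + 0 + 0 + 1 + 0 + 0 + 0 + 0 = 2 ≡ 0 (mod 2).
  s_3 = 0 + 1 + 0 + 1 + 1 + 0 + 0 + 0 = 3 ≡ 1 (mod 2).
  s_4 = 0 + 1 + 0 + 1 + 0 + 0 + 0 + 0 = 2 ≡ 0 (mod 2).
s = (0, 0, 1, 0)^T — this equals column 2 of H (binary 0010), so error is at position 2.
Correct: flip bit 2 of r = 001100110100000 to get c = 011100110100000.


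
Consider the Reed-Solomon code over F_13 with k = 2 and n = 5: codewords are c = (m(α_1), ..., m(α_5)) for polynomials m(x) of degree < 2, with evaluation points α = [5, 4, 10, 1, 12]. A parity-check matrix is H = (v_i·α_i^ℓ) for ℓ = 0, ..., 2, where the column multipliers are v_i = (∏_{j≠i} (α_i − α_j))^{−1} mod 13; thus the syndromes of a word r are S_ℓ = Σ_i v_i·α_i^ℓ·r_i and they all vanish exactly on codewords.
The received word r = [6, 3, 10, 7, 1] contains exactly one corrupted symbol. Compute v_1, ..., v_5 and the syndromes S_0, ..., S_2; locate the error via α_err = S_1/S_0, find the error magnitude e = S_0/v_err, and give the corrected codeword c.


S = (9, 12, 3), error at position 3, error magnitude e = 2, c = [6, 3, 8, 7, 1].

Step 1: column multipliers v_i = (∏_{j≠i}(α_i − α_j))^{−1} mod 13.
  i = 1 (α = 5): (5−4)(5−10)(5−1)(5−12) = 1·(−5)·4·(−7) = 140 ≡ 10, so v_1 = 10^{−1} = 4 (mod 13).
  i = 2 (α = 4): (4−5)(4−10)(4−1)(4−12) = (−1)·(−6)·3·(−8) = −144 ≡ 12, so v_2 = 12^{−1} = 12 (mod 13).
  i = 3 (α = 10): (10−5)(10−4)(10−1)(10−12) = 5·6·9·(−2) = −540 ≡ 6, so v_3 = 6^{−1} = 11 (mod 13).
  i = 4 (α = 1): (1−5)(1−4)(1−10)(1−12) = (−4)·(−3)·(−9)·(−11) = 1188 ≡ 5, so v_4 = 5^{−1} = 8 (mod 13).
  i = 5 (α = 12): (12−5)(12−4)(12−10)(12−1) = 7·8·2·11 = 1232 ≡ 10, so v_5 = 10^{−1} = 4 (mod 13).
  v = [4, 12, 11, 8, 4].
Step 2: syndromes of r = [6, 3, 10, 7, 1] (all sums mod 13).
  S_0 = Σ v_i r_i = 4·6 + 12·3 + 11·10 + 8·7 + 4·1 = 230 ≡ 9.
  S_1 = Σ v_i α_i r_i = 4·5·6 + 12·4·3 + 11·10·10 + 8·1·7 + 4·12·1 = 1468 ≡ 12.
  α_i^2 mod 13 = [12, 3, 9, 1, 1].
  S_2 = Σ v_i α_i^2 r_i = 4·12·6 + 12·3·3 + 11·9·10 + 8·1·7 + 4·1·1 = 1446 ≡ 3.
  S = (9, 12, 3) ≠ 0, so r is not a codeword (an error is present).
Step 3: locate the error. For a single error e at position i, S_ℓ = v_i·e·α_i^ℓ, so α_err = S_1/S_0.
  S_0^{−1} = 9^{−1} = 3 (mod 13), so α_err = 12·3 = 36 ≡ 10 = α_3. Error position i = 3.
  Consistency check: S_2/S_1 = 3·12 = 36 ≡ 10 = α_err ✓ (single-error assumption holds).
Step 4: error magnitude e = S_0/v_3 = S_0·∏_{j≠3}(α_3 − α_j) = 9·6 = 54 ≡ 2 (mod 13).
Step 5: correct position 3: c_3 = r_3 − e = 10 − 2 ≡ 8 (mod 13). Hence c = [6, 3, 8, 7, 1].
  Check: interpolating c through the α_i gives m(x) = 4 + 3·x (degree < 2) with m(α_i) = c_i for every i, so c is indeed a codeword.


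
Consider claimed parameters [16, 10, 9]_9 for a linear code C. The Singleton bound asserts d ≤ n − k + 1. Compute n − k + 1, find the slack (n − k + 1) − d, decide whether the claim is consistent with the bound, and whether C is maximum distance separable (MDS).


Singleton RHS = n − k + 1 = 7, slack = -2, bound violated (no such code; not MDS).

Singleton bound: d ≤ n − k + 1.
Here n = 16, k = 10, so n − k + 1 = 7.
Given d = 9, check d ≤ 7: NO.
Slack = (n − k + 1) − d = -2.
The slack is negative: d = 9 exceeds n − k + 1 = 7 by 2, so the Singleton bound is violated and no linear [16, 10, 9]_9 code can exist. In particular it is not MDS (MDS requires d = n − k + 1 exactly).
Description: the claimed parameters are [16, 10, 9]_9; such a code would be impossible (violates the Singleton bound).


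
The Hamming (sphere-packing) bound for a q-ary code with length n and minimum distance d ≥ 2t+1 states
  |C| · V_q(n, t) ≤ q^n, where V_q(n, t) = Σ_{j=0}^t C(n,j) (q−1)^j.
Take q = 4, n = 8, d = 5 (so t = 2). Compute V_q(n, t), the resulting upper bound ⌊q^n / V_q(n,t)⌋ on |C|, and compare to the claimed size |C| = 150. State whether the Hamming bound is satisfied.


V_q(n, t) = 277, q^n = 65536, Hamming bound = 236, |C| = 150 ≤ bound (satisfied).

Step 1: Compute V_q(n, t) = Σ_{j=0}^2 C(n, j) (q−1)^j.
  j = 0: C(8,0)·(3)^0 = 1·1 = 1.
  j = 1: C(8,1)·(3)^1 = 8·3 = 24.
  j = 2: C(8,2)·(3)^2 = 28·9 = 252.
  V_q(n, t) = 1 + 24 + 252 = 277.
Step 2: q^n = 4^8 = 65536.
Step 3: Hamming bound ⌊q^n / V_q(n,t)⌋ = ⌊65536/277⌋ = 236.
Step 4: Compare |C| = 150 to 236: satisfied.
The claimed |C| lies below the Hamming bound.


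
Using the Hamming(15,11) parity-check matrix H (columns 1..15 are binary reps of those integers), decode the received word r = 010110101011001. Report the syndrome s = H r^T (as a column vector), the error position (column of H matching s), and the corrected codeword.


s = (0, 1, 0, 1)^T, error position = 5, corrected codeword c = 010100101011001

Compute s = H r^T mod 2 one row at a time:
  s_1 = 0 + 1 + 0 + 1 + 1 + 0 + 0 + 1 = 4 ≡ 0 (mod 2).
  s_2 = 1 + 1 + 0 + 1 + 1 + 0 + 0 + 1 = 5 ≡ 1 (mod 2).
  s_3 = 1 + 0 + 0 + 1 + 0 + 1 + 0 + 1 = 4 ≡ 0 (mod 2).
  s_4 = 0 + 0 + 1 + 1 + 1 + 1 + 0 + 1 = 5 ≡ 1 (mod 2).
s = (0, 1, 0, 1)^T — this equals column 5 of H (binary 0101), so error is at position 5.
Correct: flip bit 5 of r = 010110101011001 to get c = 010100101011001.


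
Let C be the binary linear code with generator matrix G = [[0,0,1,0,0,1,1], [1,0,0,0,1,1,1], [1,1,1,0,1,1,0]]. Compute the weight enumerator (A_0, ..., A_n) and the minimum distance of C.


Weight distribution: A_0 = 1, A_2 = 1, A_3 = 3, A_4 = 2, A_5 = 1. Minimum distance d = 2.

Enumerate all 2^3 = 8 messages m ∈ F_2^3.
For each, compute codeword c = mG in F_2^7, then tally its weight.
  m = 000 → c = 0000000, weight = 0.
  m = 100 → c = 0010011, weight = 3.
  m = 010 → c = 1000111, weight = 4.
  m = 110 → c = 1010100, weight = 3.
  m = 001 → c = 1110110, weight = 5.
  m = 101 → c = 1100101, weight = 4.
  m = 011 → c = 0110001, weight = 3.
  m = 111 → c = 0100010, weight = 2.
Tally weights:
  weight 0: 1 codewords.
  weight 2: 1 codewords.
  weight 3: 3 codewords.
  weight 4: 2 codewords.
  weight 5: 1 codewords.
Minimum distance d = smallest w > 0 with A_w > 0 = 2.
Sanity: Σ A_w = 8 = 2^3 = 8 ✓.


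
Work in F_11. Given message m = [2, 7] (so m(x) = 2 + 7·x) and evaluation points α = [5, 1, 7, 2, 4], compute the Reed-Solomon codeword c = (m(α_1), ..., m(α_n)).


c = [4, 9, 7, 5, 8]

Message polynomial: m(x) = 2 + 7·x (mod 11).
For each evaluation point α_i, compute m(α_i) mod 11:
  α_1 = 5: Horner steps 7 → 4, so m(5) = 4.
  α_2 = 1: Horner steps 7 → 9, so m(1) = 9.
  α_3 = 7: Horner steps 7 → 7, so m(7) = 7.
  α_4 = 2: Horner steps 7 → 5, so m(2) = 5.
  α_5 = 4: Horner steps 7 → 8, so m(4) = 8.
Codeword c = [4, 9, 7, 5, 8] ∈ F_11^5.


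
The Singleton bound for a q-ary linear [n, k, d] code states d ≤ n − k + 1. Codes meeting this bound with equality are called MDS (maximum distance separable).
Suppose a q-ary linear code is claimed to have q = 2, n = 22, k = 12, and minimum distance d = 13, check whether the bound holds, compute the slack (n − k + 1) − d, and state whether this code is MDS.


Singleton RHS = n − k + 1 = 11, slack = -2, bound violated (no such code; not MDS).

Singleton bound: d ≤ n − k + 1.
Here n = 22, k = 12, so n − k + 1 = 11.
Given d = 13, check d ≤ 11: NO.
Slack = (n − k + 1) − d = -2.
The slack is negative: d = 13 exceeds n − k + 1 = 11 by 2, so the Singleton bound is violated and no linear [22, 12, 13]_2 code can exist. In particular it is not MDS (MDS requires d = n − k + 1 exactly).
Description: the claimed parameters are [22, 12, 13]_2; such a code would be impossible (violates the Singleton bound).


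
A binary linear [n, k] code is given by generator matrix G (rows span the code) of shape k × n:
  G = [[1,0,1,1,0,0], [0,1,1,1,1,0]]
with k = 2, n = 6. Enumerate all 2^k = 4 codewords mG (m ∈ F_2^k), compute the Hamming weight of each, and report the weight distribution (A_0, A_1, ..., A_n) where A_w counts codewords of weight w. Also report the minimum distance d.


Weight distribution: A_0 = 1, A_3 = 2, A_4 = 1. Minimum distance d = 3.

Enumerate all 2^2 = 4 messages m ∈ F_2^2.
For each, compute codeword c = mG in F_2^6, then tally its weight.
  m = 00 → c = 000000, weight = 0.
  m = 10 → c = 101100, weight = 3.
  m = 01 → c = 011110, weight = 4.
  m = 11 → c = 110010, weight = 3.
Tally weights:
  weight 0: 1 codewords.
  weight 3: 2 codewords.
  weight 4: 1 codewords.
Minimum distance d = smallest w > 0 with A_w > 0 = 3.
Sanity: Σ A_w = 4 = 2^2 = 4 ✓.


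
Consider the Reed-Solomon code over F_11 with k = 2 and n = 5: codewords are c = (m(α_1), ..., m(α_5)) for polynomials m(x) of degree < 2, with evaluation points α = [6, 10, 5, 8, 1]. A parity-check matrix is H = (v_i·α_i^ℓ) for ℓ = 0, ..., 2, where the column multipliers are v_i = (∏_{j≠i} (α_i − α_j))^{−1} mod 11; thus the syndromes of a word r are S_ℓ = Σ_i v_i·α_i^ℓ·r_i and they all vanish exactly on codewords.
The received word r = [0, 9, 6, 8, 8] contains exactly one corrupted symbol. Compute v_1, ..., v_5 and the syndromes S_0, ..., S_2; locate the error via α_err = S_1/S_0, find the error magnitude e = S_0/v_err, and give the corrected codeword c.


S = (5, 7, 1), error at position 4, error magnitude e = 9, c = [0, 9, 6, 10, 8].

Step 1: column multipliers v_i = (∏_{j≠i}(α_i − α_j))^{−1} mod 11.
  i = 1 (α = 6): (6−10)(6−5)(6−8)(6−1) = (−4)·1·(−2)·5 = 40 ≡ 7, so v_1 = 7^{−1} = 8 (mod 11).
  i = 2 (α = 10): (10−6)(10−5)(10−8)(10−1) = 4·5·2·9 = 360 ≡ 8, so v_2 = 8^{−1} = 7 (mod 11).
  i = 3 (α = 5): (5−6)(5−10)(5−8)(5−1) = (−1)·(−5)·(−3)·4 = −60 ≡ 6, so v_3 = 6^{−1} = 2 (mod 11).
  i = 4 (α = 8): (8−6)(8−10)(8−5)(8−1) = 2·(−2)·3·7 = −84 ≡ 4, so v_4 = 4^{−1} = 3 (mod 11).
  i = 5 (α = 1): (1−6)(1−10)(1−5)(1−8) = (−5)·(−9)·(−4)·(−7) = 1260 ≡ 6, so v_5 = 6^{−1} = 2 (mod 11).
  v = [8, 7, 2, 3, 2].
Step 2: syndromes of r = [0, 9, 6, 8, 8] (all sums mod 11).
  S_0 = Σ v_i r_i = 8·0 + 7·9 + 2·6 + 3·8 + 2·8 = 115 ≡ 5.
  S_1 = Σ v_i α_i r_i = 8·6·0 + 7·10·9 + 2·5·6 + 3·8·8 + 2·1·8 = 898 ≡ 7.
  α_i^2 mod 11 = [3, 1, 3, 9, 1].
  S_2 = Σ v_i α_i^2 r_i = 8·3·0 + 7·1·9 + 2·3·6 + 3·9·8 + 2·1·8 = 331 ≡ 1.
  S = (5, 7, 1) ≠ 0, so r is not a codeword (an error is present).
Step 3: locate the error. For a single error e at position i, S_ℓ = v_i·e·α_i^ℓ, so α_err = S_1/S_0.
  S_0^{−1} = 5^{−1} = 9 (mod 11), so α_err = 7·9 = 63 ≡ 8 = α_4. Error position i = 4.
  Consistency check: S_2/S_1 = 1·8 = 8 ≡ 8 = α_err ✓ (single-error assumption holds).
Step 4: error magnitude e = S_0/v_4 = S_0·∏_{j≠4}(α_4 − α_j) = 5·4 = 20 ≡ 9 (mod 11).
Step 5: correct position 4: c_4 = r_4 − e = 8 − 9 ≡ 10 (mod 11). Hence c = [0, 9, 6, 10, 8].
  Check: interpolating c through the α_i gives m(x) = 3 + 5·x (degree < 2) with m(α_i) = c_i for every i, so c is indeed a codeword.


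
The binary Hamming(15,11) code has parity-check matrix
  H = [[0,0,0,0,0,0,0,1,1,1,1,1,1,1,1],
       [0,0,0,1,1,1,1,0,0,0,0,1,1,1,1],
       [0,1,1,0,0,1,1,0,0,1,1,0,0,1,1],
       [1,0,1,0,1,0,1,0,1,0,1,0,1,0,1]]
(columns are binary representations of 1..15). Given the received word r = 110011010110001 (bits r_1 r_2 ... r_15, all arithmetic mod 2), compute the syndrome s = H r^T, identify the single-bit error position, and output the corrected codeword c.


s = (0, 1, 1, 0)^T, error position = 6, corrected codeword c = 110010010110001

Compute s = H r^T mod 2 one row at a time:
  s_1 = 1 + 0 + 1 + 1 + 0 + 0 + 0 + 1 = 4 ≡ 0 (mod 2).
  s_2 = 0 + 1 + 1 + 0 + 0 + 0 + 0 + 1 = 3 ≡ 1 (mod 2).
  s_3 = 1 + 0 + 1 + 0 + 1 + 1 + 0 + 1 = 5 ≡ 1 (mod 2).
  s_4 = 1 + 0 + 1 + 0 + 0 + 1 + 0 + 1 = 4 ≡ 0 (mod 2).
s = (0, 1, 1, 0)^T — this equals column 6 of H (binary 0110), so error is at position 6.
Correct: flip bit 6 of r = 110011010110001 to get c = 110010010110001.


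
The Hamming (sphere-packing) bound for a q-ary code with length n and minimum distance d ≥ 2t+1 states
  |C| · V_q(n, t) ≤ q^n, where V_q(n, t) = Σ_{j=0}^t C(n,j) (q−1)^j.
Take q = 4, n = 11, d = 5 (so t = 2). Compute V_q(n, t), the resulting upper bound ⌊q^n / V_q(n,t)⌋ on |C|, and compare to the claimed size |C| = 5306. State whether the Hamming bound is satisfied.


V_q(n, t) = 529, q^n = 4194304, Hamming bound = 7928, |C| = 5306 ≤ bound (satisfied).

Step 1: Compute V_q(n, t) = Σ_{j=0}^2 C(n, j) (q−1)^j.
  j = 0: C(11,0)·(3)^0 = 1·1 = 1.
  j = 1: C(11,1)·(3)^1 = 11·3 = 33.
  j = 2: C(11,2)·(3)^2 = 55·9 = 495.
  V_q(n, t) = 1 + 33 + 495 = 529.
Step 2: q^n = 4^11 = 4194304.
Step 3: Hamming bound ⌊q^n / V_q(n,t)⌋ = ⌊4194304/529⌋ = 7928.
Step 4: Compare |C| = 5306 to 7928: satisfied.
The claimed |C| lies below the Hamming bound.


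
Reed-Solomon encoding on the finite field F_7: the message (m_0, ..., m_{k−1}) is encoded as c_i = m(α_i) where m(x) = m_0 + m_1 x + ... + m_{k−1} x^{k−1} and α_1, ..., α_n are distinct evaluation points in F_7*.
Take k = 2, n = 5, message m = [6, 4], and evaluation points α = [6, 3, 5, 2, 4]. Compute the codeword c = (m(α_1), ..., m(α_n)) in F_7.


c = [2, 4, 5, 0, 1]

Message polynomial: m(x) = 6 + 4·x (mod 7).
For each evaluation point α_i, compute m(α_i) mod 7:
  α_1 = 6: Horner steps 4 → 2, so m(6) = 2.
  α_2 = 3: Horner steps 4 → 4, so m(3) = 4.
  α_3 = 5: Horner steps 4 → 5, so m(5) = 5.
  α_4 = 2: Horner steps 4 → 0, so m(2) = 0.
  α_5 = 4: Horner steps 4 → 1, so m(4) = 1.
Codeword c = [2, 4, 5, 0, 1] ∈ F_7^5.


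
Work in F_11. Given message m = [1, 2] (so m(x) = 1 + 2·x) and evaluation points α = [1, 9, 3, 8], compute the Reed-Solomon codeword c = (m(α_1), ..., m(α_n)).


c = [3, 8, 7, 6]

Message polynomial: m(x) = 1 + 2·x (mod 11).
For each evaluation point α_i, compute m(α_i) mod 11:
  α_1 = 1: Horner steps 2 → 3, so m(1) = 3.
  α_2 = 9: Horner steps 2 → 8, so m(9) = 8.
  α_3 = 3: Horner steps 2 → 7, so m(3) = 7.
  α_4 = 8: Horner steps 2 → 6, so m(8) = 6.
Codeword c = [3, 8, 7, 6] ∈ F_11^4.


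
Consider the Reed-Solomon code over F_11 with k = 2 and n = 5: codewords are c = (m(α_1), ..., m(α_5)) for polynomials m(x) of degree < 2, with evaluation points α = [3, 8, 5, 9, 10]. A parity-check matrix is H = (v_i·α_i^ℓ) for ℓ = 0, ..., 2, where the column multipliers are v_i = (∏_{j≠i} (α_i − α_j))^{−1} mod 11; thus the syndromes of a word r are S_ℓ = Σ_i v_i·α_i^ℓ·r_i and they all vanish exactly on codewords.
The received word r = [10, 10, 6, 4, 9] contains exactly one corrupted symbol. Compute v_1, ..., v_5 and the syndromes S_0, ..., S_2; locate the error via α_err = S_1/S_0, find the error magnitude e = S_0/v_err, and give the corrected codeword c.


S = (7, 10, 8), error at position 1, error magnitude e = 3, c = [7, 10, 6, 4, 9].

Step 1: column multipliers v_i = (∏_{j≠i}(α_i − α_j))^{−1} mod 11.
  i = 1 (α = 3): (3−8)(3−5)(3−9)(3−10) = (−5)·(−2)·(−6)·(−7) = 420 ≡ 2, so v_1 = 2^{−1} = 6 (mod 11).
  i = 2 (α = 8): (8−3)(8−5)(8−9)(8−10) = 5·3·(−1)·(−2) = 30 ≡ 8, so v_2 = 8^{−1} = 7 (mod 11).
  i = 3 (α = 5): (5−3)(5−8)(5−9)(5−10) = 2·(−3)·(−4)·(−5) = −120 ≡ 1, so v_3 = 1^{−1} = 1 (mod 11).
  i = 4 (α = 9): (9−3)(9−8)(9−5)(9−10) = 6·1·4·(−1) = −24 ≡ 9, so v_4 = 9^{−1} = 5 (mod 11).
  i = 5 (α = 10): (10−3)(10−8)(10−5)(10−9) = 7·2·5·1 = 70 ≡ 4, so v_5 = 4^{−1} = 3 (mod 11).
  v = [6, 7, 1, 5, 3].
Step 2: syndromes of r = [10, 10, 6, 4, 9] (all sums mod 11).
  S_0 = Σ v_i r_i = 6·10 + 7·10 + 1·6 + 5·4 + 3·9 = 183 ≡ 7.
  S_1 = Σ v_i α_i r_i = 6·3·10 + 7·8·10 + 1·5·6 + 5·9·4 + 3·10·9 = 1220 ≡ 10.
  α_i^2 mod 11 = [9, 9, 3, 4, 1].
  S_2 = Σ v_i α_i^2 r_i = 6·9·10 + 7·9·10 + 1·3·6 + 5·4·4 + 3·1·9 = 1295 ≡ 8.
  S = (7, 10, 8) ≠ 0, so r is not a codeword (an error is present).
Step 3: locate the error. For a single error e at position i, S_ℓ = v_i·e·α_i^ℓ, so α_err = S_1/S_0.
  S_0^{−1} = 7^{−1} = 8 (mod 11), so α_err = 10·8 = 80 ≡ 3 = α_1. Error position i = 1.
  Consistency check: S_2/S_1 = 8·10 = 80 ≡ 3 = α_err ✓ (single-error assumption holds).
Step 4: error magnitude e = S_0/v_1 = S_0·∏_{j≠1}(α_1 − α_j) = 7·2 = 14 ≡ 3 (mod 11).
Step 5: correct position 1: c_1 = r_1 − e = 10 − 3 ≡ 7 (mod 11). Hence c = [7, 10, 6, 4, 9].
  Check: interpolating c through the α_i gives m(x) = 3 + 5·x (degree < 2) with m(α_i) = c_i for every i, so c is indeed a codeword.
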